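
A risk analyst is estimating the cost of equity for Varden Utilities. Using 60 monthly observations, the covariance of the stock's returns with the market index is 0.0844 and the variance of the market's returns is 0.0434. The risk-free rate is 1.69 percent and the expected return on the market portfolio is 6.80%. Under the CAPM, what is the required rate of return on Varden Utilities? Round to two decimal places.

β = Cov(R_i, R_m) / Var(R_m) = 0.0844 / 0.0434 = 1.9447
MRP = 6.80% − 1.69% = 5.11%
E(R) = R_f + β × MRP = 1.69% + 1.9447 × 5.11% = 11.63%

11.63%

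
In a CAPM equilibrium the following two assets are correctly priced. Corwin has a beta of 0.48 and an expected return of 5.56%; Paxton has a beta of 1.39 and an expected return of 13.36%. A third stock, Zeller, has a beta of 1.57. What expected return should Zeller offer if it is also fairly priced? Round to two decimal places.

14.90%

MRP (SML slope) = (13.36% − 5.56%) / (1.39 − 0.48) = 7.80% / 0.91 = 8.5714%
R_f (intercept) = 5.56% − 0.48 × 8.5714% = 1.4457%
E(R_Zeller) = R_f + β × MRP = 1.4457% + 1.57 × 8.5714% = 14.90%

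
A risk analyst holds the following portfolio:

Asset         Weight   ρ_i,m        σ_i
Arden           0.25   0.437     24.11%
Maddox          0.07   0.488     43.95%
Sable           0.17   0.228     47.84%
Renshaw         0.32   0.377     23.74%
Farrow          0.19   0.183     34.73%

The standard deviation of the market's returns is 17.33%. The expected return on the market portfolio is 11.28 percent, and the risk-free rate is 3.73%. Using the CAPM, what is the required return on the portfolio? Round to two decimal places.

β_Arden = 0.437 × 24.11% / 17.33% = 0.6080
β_Maddox = 0.488 × 43.95% / 17.33% = 1.2376
β_Sable = 0.228 × 47.84% / 17.33% = 0.6294
β_Renshaw = 0.377 × 23.74% / 17.33% = 0.5164
β_Farrow = 0.183 × 34.73% / 17.33% = 0.3667
β_P = Σ w_i β_i = 0.25×0.6080 + 0.07×1.2376 + 0.17×0.6294 + 0.32×0.5164 + 0.19×0.3667 = 0.5806
MRP = 11.28% − 3.73% = 7.55%
E(R_P) = R_f + β_P × MRP = 3.73% + 0.5806 × 7.55% = 8.11%

8.11%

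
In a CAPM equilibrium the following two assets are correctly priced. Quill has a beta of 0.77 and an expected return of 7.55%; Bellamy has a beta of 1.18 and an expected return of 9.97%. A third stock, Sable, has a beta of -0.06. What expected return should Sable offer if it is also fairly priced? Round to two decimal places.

2.65%

MRP (SML slope) = (9.97% − 7.55%) / (1.18 − 0.77) = 2.42% / 0.41 = 5.9024%
R_f (intercept) = 7.55% − 0.77 × 5.9024% = 3.0052%
E(R_Sable) = R_f + β × MRP = 3.0052% + -0.06 × 5.9024% = 2.65%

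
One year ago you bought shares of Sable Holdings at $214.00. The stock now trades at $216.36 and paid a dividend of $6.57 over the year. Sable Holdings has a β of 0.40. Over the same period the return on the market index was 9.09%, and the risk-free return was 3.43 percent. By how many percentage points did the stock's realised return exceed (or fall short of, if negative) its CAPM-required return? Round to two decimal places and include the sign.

-1.52%

Realised HPR = (P1 + D1 − P0) / P0 = (216.36 + 6.57 − 214.00) / 214.00 = 8.93 / 214.00 = 4.1729%
MRP = 9.09% − 3.43% = 5.66%
CAPM required = R_f + β·MRP = 3.43% + 0.40 × 5.66% = 5.6940%
α = realised − required = 4.1729% − 5.6940% = -1.52%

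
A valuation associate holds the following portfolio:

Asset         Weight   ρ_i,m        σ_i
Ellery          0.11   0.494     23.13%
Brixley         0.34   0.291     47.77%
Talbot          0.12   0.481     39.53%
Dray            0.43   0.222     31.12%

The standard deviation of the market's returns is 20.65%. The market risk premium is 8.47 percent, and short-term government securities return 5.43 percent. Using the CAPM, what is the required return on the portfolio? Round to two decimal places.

10.04%

β_Ellery = 0.494 × 23.13% / 20.65% = 0.5533
β_Brixley = 0.291 × 47.77% / 20.65% = 0.6732
β_Talbot = 0.481 × 39.53% / 20.65% = 0.9208
β_Dray = 0.222 × 31.12% / 20.65% = 0.3346
β_P = Σ w_i β_i = 0.11×0.5533 + 0.34×0.6732 + 0.12×0.9208 + 0.43×0.3346 = 0.5441
E(R_P) = R_f + β_P × MRP = 5.43% + 0.5441 × 8.47% = 10.04%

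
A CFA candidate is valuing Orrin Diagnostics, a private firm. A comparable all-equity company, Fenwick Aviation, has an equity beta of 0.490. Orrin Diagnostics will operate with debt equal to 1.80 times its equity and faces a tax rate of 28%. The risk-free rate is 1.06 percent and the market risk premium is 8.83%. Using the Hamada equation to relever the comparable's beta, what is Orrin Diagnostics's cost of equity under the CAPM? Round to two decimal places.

β_L = β_U × [1 + (1 − t)(D/E)] = 0.490 × [1 + (1 − 0.28) × 1.80]
    = 0.490 × [1 + 0.72 × 1.80] = 0.490 × 2.2960 = 1.1250
E(R) = R_f + β_L × MRP = 1.06% + 1.1250 × 8.83% = 10.99%

10.99%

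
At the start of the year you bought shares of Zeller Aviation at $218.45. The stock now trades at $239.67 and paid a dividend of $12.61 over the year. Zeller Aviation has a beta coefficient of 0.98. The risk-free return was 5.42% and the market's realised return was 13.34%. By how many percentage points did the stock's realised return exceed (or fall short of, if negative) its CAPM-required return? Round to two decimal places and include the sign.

+2.30%

Realised HPR = (P1 + D1 − P0) / P0 = (239.67 + 12.61 − 218.45) / 218.45 = 33.83 / 218.45 = 15.4864%
MRP = 13.34% − 5.42% = 7.92%
CAPM required = R_f + β·MRP = 5.42% + 0.98 × 7.92% = 13.1816%
α = realised − required = 15.4864% − 13.1816% = +2.30%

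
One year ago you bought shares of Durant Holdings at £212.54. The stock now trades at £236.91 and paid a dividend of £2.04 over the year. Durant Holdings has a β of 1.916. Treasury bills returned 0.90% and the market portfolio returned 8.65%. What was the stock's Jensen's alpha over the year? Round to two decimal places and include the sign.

-3.32%

Realised HPR = (P1 + D1 − P0) / P0 = (236.91 + 2.04 − 212.54) / 212.54 = 26.41 / 212.54 = 12.4259%
MRP = 8.65% − 0.90% = 7.75%
CAPM required = R_f + β·MRP = 0.90% + 1.916 × 7.75% = 15.74900%
α = realised − required = 12.4259% − 15.74900% = -3.32%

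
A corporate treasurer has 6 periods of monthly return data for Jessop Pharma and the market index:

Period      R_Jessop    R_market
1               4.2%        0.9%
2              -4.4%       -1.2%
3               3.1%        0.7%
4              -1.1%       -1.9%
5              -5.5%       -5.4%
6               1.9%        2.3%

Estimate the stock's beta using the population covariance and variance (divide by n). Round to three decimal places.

Mean R_i = (4.2 − 4.4 + 3.1 − 1.1 − 5.5 + 1.9) / 6 = -0.3000%
Mean R_m = (0.9 − 1.2 + 0.7 − 1.9 − 5.4 + 2.3) / 6 = -0.7667%
Σ(R_i − R̄_i)(R_m − R̄_m) = 46.0100  ⇒  Cov = 46.0100 / 6 = 7.6683
Σ(R_m − R̄_m)² = 37.2733  ⇒  Var(R_m) = 37.2733 / 6 = 6.2122
β = Cov / Var(R_m) = 7.6683 / 6.2122 = 1.2344

1.234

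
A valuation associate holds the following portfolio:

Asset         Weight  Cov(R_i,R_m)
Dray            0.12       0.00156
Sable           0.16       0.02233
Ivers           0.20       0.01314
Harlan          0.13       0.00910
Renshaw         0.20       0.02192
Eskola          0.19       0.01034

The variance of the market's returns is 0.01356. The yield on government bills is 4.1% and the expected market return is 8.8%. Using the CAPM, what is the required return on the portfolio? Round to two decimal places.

β_Dray = 0.00156 / 0.01356 = 0.1150
β_Sable = 0.02233 / 0.01356 = 1.6468
β_Ivers = 0.01314 / 0.01356 = 0.9690
β_Harlan = 0.00910 / 0.01356 = 0.6711
β_Renshaw = 0.02192 / 0.01356 = 1.6165
β_Eskola = 0.01034 / 0.01356 = 0.7625
β_P = Σ w_i β_i = 0.12×0.1150 + 0.16×1.6468 + 0.20×0.9690 + 0.13×0.6711 + 0.20×1.6165 + 0.19×0.7625 = 1.0265
MRP = 8.8% − 4.1% = 4.70%
E(R_P) = R_f + β_P × MRP = 4.1% + 1.0265 × 4.7% = 8.92%

8.92%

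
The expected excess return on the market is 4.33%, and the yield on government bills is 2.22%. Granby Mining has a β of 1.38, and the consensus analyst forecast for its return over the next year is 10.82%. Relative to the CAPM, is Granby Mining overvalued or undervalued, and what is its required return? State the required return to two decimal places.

Undervalued; required return 8.20%

Required return = R_f + β·MRP = 2.22% + 1.38 × 4.33% = 8.20%
Forecast 10.82% > required 8.20% → the stock plots above the SML → undervalued.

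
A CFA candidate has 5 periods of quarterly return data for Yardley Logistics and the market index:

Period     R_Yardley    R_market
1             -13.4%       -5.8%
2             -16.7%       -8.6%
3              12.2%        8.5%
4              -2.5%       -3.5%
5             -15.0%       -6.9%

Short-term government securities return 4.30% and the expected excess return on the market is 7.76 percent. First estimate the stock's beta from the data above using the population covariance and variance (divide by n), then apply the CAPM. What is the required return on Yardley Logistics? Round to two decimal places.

17.69%

Mean R_i = (-13.4 − 16.7 + 12.2 − 2.5 − 15.0) / 5 = -7.0800%
Mean R_m = (-5.8 − 8.6 + 8.5 − 3.5 − 6.9) / 5 = -3.2600%
Σ(R_i − R̄_i)(R_m − R̄_m) = 321.8860  ⇒  Cov = 321.8860 / 5 = 64.3772
Σ(R_m − R̄_m)² = 186.5720  ⇒  Var(R_m) = 186.5720 / 5 = 37.3144
β = Cov / Var(R_m) = 64.3772 / 37.3144 = 1.7253
E(R) = R_f + β × MRP = 4.30% + 1.7253 × 7.76% = 17.69%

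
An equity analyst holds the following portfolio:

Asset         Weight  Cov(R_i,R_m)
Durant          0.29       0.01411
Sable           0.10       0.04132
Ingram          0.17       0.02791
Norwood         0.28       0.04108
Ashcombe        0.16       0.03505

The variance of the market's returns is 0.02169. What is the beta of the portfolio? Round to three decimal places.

1.387

β_Durant = 0.01411 / 0.02169 = 0.6505
β_Sable = 0.04132 / 0.02169 = 1.9050
β_Ingram = 0.02791 / 0.02169 = 1.2868
β_Norwood = 0.04108 / 0.02169 = 1.8940
β_Ashcombe = 0.03505 / 0.02169 = 1.6160
β_P = Σ w_i β_i = 0.29×0.6505 + 0.10×1.9050 + 0.17×1.2868 + 0.28×1.8940 + 0.16×1.6160 = 1.3868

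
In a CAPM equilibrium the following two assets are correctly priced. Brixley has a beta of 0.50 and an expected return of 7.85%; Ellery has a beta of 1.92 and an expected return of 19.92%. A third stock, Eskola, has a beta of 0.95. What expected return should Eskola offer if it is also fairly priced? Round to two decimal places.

11.68%

MRP (SML slope) = (19.92% − 7.85%) / (1.92 − 0.50) = 12.07% / 1.42 = 8.5000%
R_f (intercept) = 7.85% − 0.50 × 8.5000% = 3.6000%
E(R_Eskola) = R_f + β × MRP = 3.6000% + 0.95 × 8.5000% = 11.68%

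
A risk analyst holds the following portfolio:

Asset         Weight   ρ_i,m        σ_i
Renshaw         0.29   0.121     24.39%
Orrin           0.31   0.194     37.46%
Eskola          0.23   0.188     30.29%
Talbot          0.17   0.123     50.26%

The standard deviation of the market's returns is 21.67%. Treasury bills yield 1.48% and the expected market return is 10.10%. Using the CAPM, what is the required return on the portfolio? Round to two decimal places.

3.66%

β_Renshaw = 0.121 × 24.39% / 21.67% = 0.1362
β_Orrin = 0.194 × 37.46% / 21.67% = 0.3354
β_Eskola = 0.188 × 30.29% / 21.67% = 0.2628
β_Talbot = 0.123 × 50.26% / 21.67% = 0.2853
β_P = Σ w_i β_i = 0.29×0.1362 + 0.31×0.3354 + 0.23×0.2628 + 0.17×0.2853 = 0.2524
MRP = 10.10% − 1.48% = 8.62%
E(R_P) = R_f + β_P × MRP = 1.48% + 0.2524 × 8.62% = 3.66%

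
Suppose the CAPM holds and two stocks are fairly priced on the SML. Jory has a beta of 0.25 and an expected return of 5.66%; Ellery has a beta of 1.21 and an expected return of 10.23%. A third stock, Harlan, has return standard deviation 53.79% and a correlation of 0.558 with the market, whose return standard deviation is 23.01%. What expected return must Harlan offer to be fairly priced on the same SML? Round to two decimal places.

10.68%

MRP = (10.23% − 5.66%) / (1.21 − 0.25) = 4.7604%
R_f = 5.66% − 0.25 × 4.7604% = 4.4699%
β_Harlan = ρ·σ_i/σ_m = 0.558 × 53.79 / 23.01 = 1.3044
E(R_Harlan) = R_f + β × MRP = 4.4699% + 1.3044 × 4.7604% = 10.68%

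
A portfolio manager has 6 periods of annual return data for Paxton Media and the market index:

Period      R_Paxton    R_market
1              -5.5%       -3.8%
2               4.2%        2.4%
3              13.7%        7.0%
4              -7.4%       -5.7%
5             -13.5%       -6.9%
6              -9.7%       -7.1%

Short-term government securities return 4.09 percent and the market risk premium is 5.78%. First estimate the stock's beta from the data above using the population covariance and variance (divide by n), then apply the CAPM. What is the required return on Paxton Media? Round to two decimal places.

Mean R_i = (-5.5 + 4.2 + 13.7 − 7.4 − 13.5 − 9.7) / 6 = -3.0333%
Mean R_m = (-3.8 + 2.4 + 7.0 − 5.7 − 6.9 − 7.1) / 6 = -2.3500%
Σ(R_i − R̄_i)(R_m − R̄_m) = 288.3100  ⇒  Cov = 288.3100 / 6 = 48.0517
Σ(R_m − R̄_m)² = 166.5750  ⇒  Var(R_m) = 166.5750 / 6 = 27.7625
β = Cov / Var(R_m) = 48.0517 / 27.7625 = 1.7308
E(R) = R_f + β × MRP = 4.09% + 1.7308 × 5.78% = 14.09%

14.09%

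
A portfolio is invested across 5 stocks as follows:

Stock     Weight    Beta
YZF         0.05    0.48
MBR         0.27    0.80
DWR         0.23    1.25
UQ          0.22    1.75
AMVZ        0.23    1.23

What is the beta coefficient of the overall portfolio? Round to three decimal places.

1.195

β_P = Σ w_i β_i = 0.05×0.48 + 0.27×0.80 + 0.23×1.25 + 0.22×1.75 + 0.23×1.23 = 1.1954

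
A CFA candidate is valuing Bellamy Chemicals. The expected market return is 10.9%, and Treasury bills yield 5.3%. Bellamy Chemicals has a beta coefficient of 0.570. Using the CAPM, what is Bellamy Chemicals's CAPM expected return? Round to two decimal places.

Market risk premium = E(R_m) − R_f = 10.9% − 5.3% = 5.60%
E(R) = R_f + β × MRP = 5.3% + 0.570 × 5.6% = 8.49%

8.49%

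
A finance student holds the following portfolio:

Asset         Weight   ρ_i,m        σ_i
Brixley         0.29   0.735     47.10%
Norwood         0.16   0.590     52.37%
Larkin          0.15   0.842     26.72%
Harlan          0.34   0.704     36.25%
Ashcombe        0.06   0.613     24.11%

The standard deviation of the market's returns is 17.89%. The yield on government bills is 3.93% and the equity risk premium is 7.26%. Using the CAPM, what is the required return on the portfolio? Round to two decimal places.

β_Brixley = 0.735 × 47.10% / 17.89% = 1.9351
β_Norwood = 0.590 × 52.37% / 17.89% = 1.7271
β_Larkin = 0.842 × 26.72% / 17.89% = 1.2576
β_Harlan = 0.704 × 36.25% / 17.89% = 1.4265
β_Ashcombe = 0.613 × 24.11% / 17.89% = 0.8261
β_P = Σ w_i β_i = 0.29×1.9351 + 0.16×1.7271 + 0.15×1.2576 + 0.34×1.4265 + 0.06×0.8261 = 1.5607
E(R_P) = R_f + β_P × MRP = 3.93% + 1.5607 × 7.26% = 15.26%

15.26%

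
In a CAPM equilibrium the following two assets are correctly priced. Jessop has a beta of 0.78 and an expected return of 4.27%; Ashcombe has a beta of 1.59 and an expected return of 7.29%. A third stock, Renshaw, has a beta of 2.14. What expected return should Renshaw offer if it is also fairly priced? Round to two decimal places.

9.34%

MRP (SML slope) = (7.29% − 4.27%) / (1.59 − 0.78) = 3.02% / 0.81 = 3.7284%
R_f (intercept) = 4.27% − 0.78 × 3.7284% = 1.3618%
E(R_Renshaw) = R_f + β × MRP = 1.3618% + 2.14 × 3.7284% = 9.34%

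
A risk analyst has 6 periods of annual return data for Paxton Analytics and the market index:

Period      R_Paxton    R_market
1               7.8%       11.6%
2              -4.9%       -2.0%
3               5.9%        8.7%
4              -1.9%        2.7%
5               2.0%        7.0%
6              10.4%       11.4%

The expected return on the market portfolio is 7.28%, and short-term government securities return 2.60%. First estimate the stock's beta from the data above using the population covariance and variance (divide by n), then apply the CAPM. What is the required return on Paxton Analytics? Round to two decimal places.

7.63%

Mean R_i = (7.8 − 4.9 + 5.9 − 1.9 + 2.0 + 10.4) / 6 = 3.2167%
Mean R_m = (11.6 − 2.0 + 8.7 + 2.7 + 7.0 + 11.4) / 6 = 6.5667%
Σ(R_i − R̄_i)(R_m − R̄_m) = 152.3033  ⇒  Cov = 152.3033 / 6 = 25.3839
Σ(R_m − R̄_m)² = 141.7733  ⇒  Var(R_m) = 141.7733 / 6 = 23.6289
β = Cov / Var(R_m) = 25.3839 / 23.6289 = 1.0743
MRP = 7.28% − 2.60% = 4.68%
E(R) = R_f + β × MRP = 2.60% + 1.0743 × 4.68% = 7.63%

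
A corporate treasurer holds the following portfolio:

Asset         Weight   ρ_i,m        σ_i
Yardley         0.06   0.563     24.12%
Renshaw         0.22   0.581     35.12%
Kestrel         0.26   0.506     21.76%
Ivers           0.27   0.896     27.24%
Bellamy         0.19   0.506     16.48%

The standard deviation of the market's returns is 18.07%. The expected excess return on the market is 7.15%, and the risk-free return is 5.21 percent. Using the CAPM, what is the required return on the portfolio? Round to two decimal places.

β_Yardley = 0.563 × 24.12% / 18.07% = 0.7515
β_Renshaw = 0.581 × 35.12% / 18.07% = 1.1292
β_Kestrel = 0.506 × 21.76% / 18.07% = 0.6093
β_Ivers = 0.896 × 27.24% / 18.07% = 1.3507
β_Bellamy = 0.506 × 16.48% / 18.07% = 0.4615
β_P = Σ w_i β_i = 0.06×0.7515 + 0.22×1.1292 + 0.26×0.6093 + 0.27×1.3507 + 0.19×0.4615 = 0.9043
E(R_P) = R_f + β_P × MRP = 5.21% + 0.9043 × 7.15% = 11.68%

11.68%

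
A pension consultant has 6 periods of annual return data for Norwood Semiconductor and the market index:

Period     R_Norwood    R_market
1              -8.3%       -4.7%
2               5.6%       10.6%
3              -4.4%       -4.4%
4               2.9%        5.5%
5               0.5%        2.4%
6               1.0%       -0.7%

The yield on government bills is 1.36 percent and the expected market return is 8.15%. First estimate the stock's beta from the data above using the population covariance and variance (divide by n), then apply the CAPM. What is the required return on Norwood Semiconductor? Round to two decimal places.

6.64%

Mean R_i = (-8.3 + 5.6 − 4.4 + 2.9 + 0.5 + 1.0) / 6 = -0.4500%
Mean R_m = (-4.7 + 10.6 − 4.4 + 5.5 + 2.4 − 0.7) / 6 = 1.4500%
Σ(R_i − R̄_i)(R_m − R̄_m) = 138.0950  ⇒  Cov = 138.0950 / 6 = 23.0158
Σ(R_m − R̄_m)² = 177.6950  ⇒  Var(R_m) = 177.6950 / 6 = 29.6158
β = Cov / Var(R_m) = 23.0158 / 29.6158 = 0.7771
MRP = 8.15% − 1.36% = 6.79%
E(R) = R_f + β × MRP = 1.36% + 0.7771 × 6.79% = 6.64%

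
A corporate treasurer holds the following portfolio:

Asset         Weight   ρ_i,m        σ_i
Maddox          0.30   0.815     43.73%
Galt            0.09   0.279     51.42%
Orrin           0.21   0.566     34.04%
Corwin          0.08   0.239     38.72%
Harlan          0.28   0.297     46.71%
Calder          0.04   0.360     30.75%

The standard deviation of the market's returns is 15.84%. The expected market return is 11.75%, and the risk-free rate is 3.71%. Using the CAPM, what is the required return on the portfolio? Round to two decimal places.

β_Maddox = 0.815 × 43.73% / 15.84% = 2.2500
β_Galt = 0.279 × 51.42% / 15.84% = 0.9057
β_Orrin = 0.566 × 34.04% / 15.84% = 1.2163
β_Corwin = 0.239 × 38.72% / 15.84% = 0.5842
β_Harlan = 0.297 × 46.71% / 15.84% = 0.8758
β_Calder = 0.360 × 30.75% / 15.84% = 0.6989
β_P = Σ w_i β_i = 0.30×2.2500 + 0.09×0.9057 + 0.21×1.2163 + 0.08×0.5842 + 0.28×0.8758 + 0.04×0.6989 = 1.3319
MRP = 11.75% − 3.71% = 8.04%
E(R_P) = R_f + β_P × MRP = 3.71% + 1.3319 × 8.04% = 14.42%

14.42%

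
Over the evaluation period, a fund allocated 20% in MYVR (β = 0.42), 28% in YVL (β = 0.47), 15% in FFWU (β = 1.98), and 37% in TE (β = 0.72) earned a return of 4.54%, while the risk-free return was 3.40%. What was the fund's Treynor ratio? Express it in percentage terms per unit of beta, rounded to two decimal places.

β_P = 0.20×0.42 + 0.28×0.47 + 0.15×1.98 + 0.37×0.72 = 0.7790
Treynor = (R_P − R_f) / β_P = (4.54% − 3.40%) / 0.7790 = 1.14% / 0.7790 = 1.46%

1.46%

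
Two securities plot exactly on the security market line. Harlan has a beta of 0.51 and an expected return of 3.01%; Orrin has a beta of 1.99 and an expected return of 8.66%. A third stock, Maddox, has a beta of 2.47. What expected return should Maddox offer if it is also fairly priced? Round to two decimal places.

10.49%

MRP (SML slope) = (8.66% − 3.01%) / (1.99 − 0.51) = 5.65% / 1.48 = 3.8176%
R_f (intercept) = 3.01% − 0.51 × 3.8176% = 1.0630%
E(R_Maddox) = R_f + β × MRP = 1.0630% + 2.47 × 3.8176% = 10.49%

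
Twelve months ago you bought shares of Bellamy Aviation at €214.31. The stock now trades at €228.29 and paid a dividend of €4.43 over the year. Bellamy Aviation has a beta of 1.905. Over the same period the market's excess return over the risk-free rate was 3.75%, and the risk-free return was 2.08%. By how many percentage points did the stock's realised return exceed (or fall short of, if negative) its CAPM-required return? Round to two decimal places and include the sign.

-0.63%

Realised HPR = (P1 + D1 − P0) / P0 = (228.29 + 4.43 − 214.31) / 214.31 = 18.41 / 214.31 = 8.5904%
CAPM required = R_f + β·MRP = 2.08% + 1.905 × 3.75% = 9.22375%
α = realised − required = 8.5904% − 9.22375% = -0.63%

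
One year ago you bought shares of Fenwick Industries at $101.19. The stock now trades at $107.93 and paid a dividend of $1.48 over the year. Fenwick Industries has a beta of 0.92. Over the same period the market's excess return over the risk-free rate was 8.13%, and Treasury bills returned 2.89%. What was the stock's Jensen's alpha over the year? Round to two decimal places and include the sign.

Realised HPR = (P1 + D1 − P0) / P0 = (107.93 + 1.48 − 101.19) / 101.19 = 8.22 / 101.19 = 8.1233%
CAPM required = R_f + β·MRP = 2.89% + 0.92 × 8.13% = 10.3696%
α = realised − required = 8.1233% − 10.3696% = -2.25%

-2.25%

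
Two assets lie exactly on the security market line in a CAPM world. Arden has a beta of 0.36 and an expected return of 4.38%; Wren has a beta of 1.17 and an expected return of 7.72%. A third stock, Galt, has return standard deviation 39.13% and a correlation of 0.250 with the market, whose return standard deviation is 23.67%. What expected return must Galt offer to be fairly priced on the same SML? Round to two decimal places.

MRP = (7.72% − 4.38%) / (1.17 − 0.36) = 4.1235%
R_f = 4.38% − 0.36 × 4.1235% = 2.8955%
β_Galt = ρ·σ_i/σ_m = 0.250 × 39.13 / 23.67 = 0.4133
E(R_Galt) = R_f + β × MRP = 2.8955% + 0.4133 × 4.1235% = 4.60%

4.60%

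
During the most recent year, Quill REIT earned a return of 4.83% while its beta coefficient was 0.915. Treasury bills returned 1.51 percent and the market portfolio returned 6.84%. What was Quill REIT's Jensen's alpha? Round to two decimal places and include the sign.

Market excess return = 6.84% − 1.51% = 5.33%
CAPM benchmark = R_f + β(R_m − R_f) = 1.51% + 0.915 × 5.33% = 6.38695%
α = actual − benchmark = 4.83% − 6.38695% = -1.56%

-1.56%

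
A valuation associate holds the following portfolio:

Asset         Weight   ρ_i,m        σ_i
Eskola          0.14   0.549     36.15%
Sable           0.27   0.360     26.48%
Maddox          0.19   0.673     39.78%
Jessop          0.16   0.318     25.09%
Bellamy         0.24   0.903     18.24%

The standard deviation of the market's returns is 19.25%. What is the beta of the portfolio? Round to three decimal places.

0.814

β_Eskola = 0.549 × 36.15% / 19.25% = 1.0310
β_Sable = 0.360 × 26.48% / 19.25% = 0.4952
β_Maddox = 0.673 × 39.78% / 19.25% = 1.3908
β_Jessop = 0.318 × 25.09% / 19.25% = 0.4145
β_Bellamy = 0.903 × 18.24% / 19.25% = 0.8556
β_P = Σ w_i β_i = 0.14×1.0310 + 0.27×0.4952 + 0.19×1.3908 + 0.16×0.4145 + 0.24×0.8556 = 0.8140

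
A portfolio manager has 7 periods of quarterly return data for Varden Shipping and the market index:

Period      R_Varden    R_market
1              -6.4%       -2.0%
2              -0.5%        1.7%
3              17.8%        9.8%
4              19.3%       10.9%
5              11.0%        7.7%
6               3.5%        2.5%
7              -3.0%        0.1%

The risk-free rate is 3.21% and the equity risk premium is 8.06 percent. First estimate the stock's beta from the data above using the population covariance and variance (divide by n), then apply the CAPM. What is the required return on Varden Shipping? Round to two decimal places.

19.42%

Mean R_i = (-6.4 − 0.5 + 17.8 + 19.3 + 11.0 + 3.5 − 3.0) / 7 = 5.9571%
Mean R_m = (-2.0 + 1.7 + 9.8 + 10.9 + 7.7 + 2.5 + 0.1) / 7 = 4.3857%
Σ(R_i − R̄_i)(R_m − R̄_m) = 307.0257  ⇒  Cov = 307.0257 / 7 = 43.8608
Σ(R_m − R̄_m)² = 152.6486  ⇒  Var(R_m) = 152.6486 / 7 = 21.8069
β = Cov / Var(R_m) = 43.8608 / 21.8069 = 2.0113
E(R) = R_f + β × MRP = 3.21% + 2.0113 × 8.06% = 19.42%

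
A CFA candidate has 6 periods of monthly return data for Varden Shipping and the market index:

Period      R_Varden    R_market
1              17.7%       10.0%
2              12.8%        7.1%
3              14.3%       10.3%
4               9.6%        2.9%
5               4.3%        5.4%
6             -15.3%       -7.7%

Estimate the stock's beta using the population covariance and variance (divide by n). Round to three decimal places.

1.713

Mean R_i = (17.7 + 12.8 + 14.3 + 9.6 + 4.3 − 15.3) / 6 = 7.2333%
Mean R_m = (10.0 + 7.1 + 10.3 + 2.9 + 5.4 − 7.7) / 6 = 4.6667%
Σ(R_i − R̄_i)(R_m − R̄_m) = 381.5067  ⇒  Cov = 381.5067 / 6 = 63.5845
Σ(R_m − R̄_m)² = 222.6933  ⇒  Var(R_m) = 222.6933 / 6 = 37.1156
β = Cov / Var(R_m) = 63.5845 / 37.1156 = 1.7131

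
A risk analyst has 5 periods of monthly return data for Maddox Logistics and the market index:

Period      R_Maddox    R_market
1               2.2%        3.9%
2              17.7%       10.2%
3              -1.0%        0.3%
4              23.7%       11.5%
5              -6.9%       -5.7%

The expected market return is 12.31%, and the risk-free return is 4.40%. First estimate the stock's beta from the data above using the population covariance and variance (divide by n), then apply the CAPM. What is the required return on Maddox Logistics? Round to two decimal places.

18.33%

Mean R_i = (2.2 + 17.7 − 1.0 + 23.7 − 6.9) / 5 = 7.1400%
Mean R_m = (3.9 + 10.2 + 0.3 + 11.5 − 5.7) / 5 = 4.0400%
Σ(R_i − R̄_i)(R_m − R̄_m) = 356.4720  ⇒  Cov = 356.4720 / 5 = 71.2944
Σ(R_m − R̄_m)² = 202.4720  ⇒  Var(R_m) = 202.4720 / 5 = 40.4944
β = Cov / Var(R_m) = 71.2944 / 40.4944 = 1.7606
MRP = 12.31% − 4.40% = 7.91%
E(R) = R_f + β × MRP = 4.40% + 1.7606 × 7.91% = 18.33%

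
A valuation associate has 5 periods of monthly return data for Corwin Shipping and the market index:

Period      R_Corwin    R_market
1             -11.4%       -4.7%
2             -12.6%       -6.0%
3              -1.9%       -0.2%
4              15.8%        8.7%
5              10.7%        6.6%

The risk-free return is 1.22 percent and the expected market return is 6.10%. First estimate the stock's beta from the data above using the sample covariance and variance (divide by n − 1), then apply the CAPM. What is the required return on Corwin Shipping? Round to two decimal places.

10.70%

Mean R_i = (-11.4 − 12.6 − 1.9 + 15.8 + 10.7) / 5 = 0.1200%
Mean R_m = (-4.7 − 6.0 − 0.2 + 8.7 + 6.6) / 5 = 0.8800%
Σ(R_i − R̄_i)(R_m − R̄_m) = 337.1120  ⇒  Cov = 337.1120 / 4 = 84.2780
Σ(R_m − R̄_m)² = 173.5080  ⇒  Var(R_m) = 173.5080 / 4 = 43.3770
β = Cov / Var(R_m) = 84.2780 / 43.3770 = 1.9429
MRP = 6.10% − 1.22% = 4.88%
E(R) = R_f + β × MRP = 1.22% + 1.9429 × 4.88% = 10.70%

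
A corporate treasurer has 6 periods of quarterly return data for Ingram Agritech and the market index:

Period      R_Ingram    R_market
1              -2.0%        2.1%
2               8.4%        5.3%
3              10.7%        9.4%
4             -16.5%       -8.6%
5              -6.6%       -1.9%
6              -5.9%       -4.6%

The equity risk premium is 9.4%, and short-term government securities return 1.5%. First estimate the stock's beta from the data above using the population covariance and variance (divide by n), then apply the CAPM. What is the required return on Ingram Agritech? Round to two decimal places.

15.48%

Mean R_i = (-2.0 + 8.4 + 10.7 − 16.5 − 6.6 − 5.9) / 6 = -1.9833%
Mean R_m = (2.1 + 5.3 + 9.4 − 8.6 − 1.9 − 4.6) / 6 = 0.2833%
Σ(R_i − R̄_i)(R_m − R̄_m) = 325.8517  ⇒  Cov = 325.8517 / 6 = 54.3086
Σ(R_m − R̄_m)² = 219.1083  ⇒  Var(R_m) = 219.1083 / 6 = 36.5181
β = Cov / Var(R_m) = 54.3086 / 36.5181 = 1.4872
E(R) = R_f + β × MRP = 1.5% + 1.4872 × 9.4% = 15.48%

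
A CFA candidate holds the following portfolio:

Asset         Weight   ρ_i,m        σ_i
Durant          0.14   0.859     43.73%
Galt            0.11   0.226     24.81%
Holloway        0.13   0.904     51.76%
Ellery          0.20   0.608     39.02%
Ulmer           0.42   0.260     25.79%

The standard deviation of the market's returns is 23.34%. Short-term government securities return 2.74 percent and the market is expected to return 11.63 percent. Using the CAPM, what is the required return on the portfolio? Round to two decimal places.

β_Durant = 0.859 × 43.73% / 23.34% = 1.6094
β_Galt = 0.226 × 24.81% / 23.34% = 0.2402
β_Holloway = 0.904 × 51.76% / 23.34% = 2.0048
β_Ellery = 0.608 × 39.02% / 23.34% = 1.0165
β_Ulmer = 0.260 × 25.79% / 23.34% = 0.2873
β_P = Σ w_i β_i = 0.14×1.6094 + 0.11×0.2402 + 0.13×2.0048 + 0.20×1.0165 + 0.42×0.2873 = 0.8363
MRP = 11.63% − 2.74% = 8.89%
E(R_P) = R_f + β_P × MRP = 2.74% + 0.8363 × 8.89% = 10.17%

10.17%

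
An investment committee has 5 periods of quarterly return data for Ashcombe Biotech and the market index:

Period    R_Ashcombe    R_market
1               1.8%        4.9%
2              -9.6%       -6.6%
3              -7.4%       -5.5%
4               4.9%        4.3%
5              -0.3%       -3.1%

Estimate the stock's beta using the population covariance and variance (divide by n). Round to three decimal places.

Mean R_i = (1.8 − 9.6 − 7.4 + 4.9 − 0.3) / 5 = -2.1200%
Mean R_m = (4.9 − 6.6 − 5.5 + 4.3 − 3.1) / 5 = -1.2000%
Σ(R_i − R̄_i)(R_m − R̄_m) = 122.1600  ⇒  Cov = 122.1600 / 5 = 24.4320
Σ(R_m − R̄_m)² = 118.7200  ⇒  Var(R_m) = 118.7200 / 5 = 23.7440
β = Cov / Var(R_m) = 24.4320 / 23.7440 = 1.0290

1.029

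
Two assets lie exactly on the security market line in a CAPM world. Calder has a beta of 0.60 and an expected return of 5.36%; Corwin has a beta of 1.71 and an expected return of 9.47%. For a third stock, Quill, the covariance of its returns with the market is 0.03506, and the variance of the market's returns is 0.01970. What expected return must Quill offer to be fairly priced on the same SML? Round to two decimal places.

9.73%

MRP = (9.47% − 5.36%) / (1.71 − 0.60) = 3.7027%
R_f = 5.36% − 0.60 × 3.7027% = 3.1384%
β_Quill = Cov / Var(R_m) = 0.03506 / 0.01970 = 1.7797
E(R_Quill) = R_f + β × MRP = 3.1384% + 1.7797 × 3.7027% = 9.73%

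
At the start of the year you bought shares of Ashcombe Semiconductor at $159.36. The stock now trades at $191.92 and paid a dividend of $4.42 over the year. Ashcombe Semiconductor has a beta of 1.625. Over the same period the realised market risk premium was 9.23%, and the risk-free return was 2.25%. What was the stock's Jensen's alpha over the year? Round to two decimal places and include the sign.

+5.96%

Realised HPR = (P1 + D1 − P0) / P0 = (191.92 + 4.42 − 159.36) / 159.36 = 36.98 / 159.36 = 23.2053%
CAPM required = R_f + β·MRP = 2.25% + 1.625 × 9.23% = 17.24875%
α = realised − required = 23.2053% − 17.24875% = +5.96%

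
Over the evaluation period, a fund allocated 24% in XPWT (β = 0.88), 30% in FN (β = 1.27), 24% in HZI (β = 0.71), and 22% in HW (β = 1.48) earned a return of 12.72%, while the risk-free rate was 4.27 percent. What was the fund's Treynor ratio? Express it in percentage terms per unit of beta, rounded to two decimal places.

7.77%

β_P = 0.24×0.88 + 0.30×1.27 + 0.24×0.71 + 0.22×1.48 = 1.0882
Treynor = (R_P − R_f) / β_P = (12.72% − 4.27%) / 1.0882 = 8.45% / 1.0882 = 7.77%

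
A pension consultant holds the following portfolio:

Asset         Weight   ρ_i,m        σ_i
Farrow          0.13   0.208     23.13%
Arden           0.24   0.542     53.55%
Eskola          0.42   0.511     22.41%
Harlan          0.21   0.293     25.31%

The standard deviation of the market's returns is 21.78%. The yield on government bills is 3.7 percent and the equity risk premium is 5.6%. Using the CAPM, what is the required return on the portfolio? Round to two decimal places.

β_Farrow = 0.208 × 23.13% / 21.78% = 0.2209
β_Arden = 0.542 × 53.55% / 21.78% = 1.3326
β_Eskola = 0.511 × 22.41% / 21.78% = 0.5258
β_Harlan = 0.293 × 25.31% / 21.78% = 0.3405
β_P = Σ w_i β_i = 0.13×0.2209 + 0.24×1.3326 + 0.42×0.5258 + 0.21×0.3405 = 0.6409
E(R_P) = R_f + β_P × MRP = 3.7% + 0.6409 × 5.6% = 7.29%

7.29%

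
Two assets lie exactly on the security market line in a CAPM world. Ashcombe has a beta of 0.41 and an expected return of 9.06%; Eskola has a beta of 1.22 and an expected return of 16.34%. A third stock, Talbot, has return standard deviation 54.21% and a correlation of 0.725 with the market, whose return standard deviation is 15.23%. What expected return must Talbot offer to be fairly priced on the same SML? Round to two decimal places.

MRP = (16.34% − 9.06%) / (1.22 − 0.41) = 8.9877%
R_f = 9.06% − 0.41 × 8.9877% = 5.3750%
β_Talbot = ρ·σ_i/σ_m = 0.725 × 54.21 / 15.23 = 2.5806
E(R_Talbot) = R_f + β × MRP = 5.3750% + 2.5806 × 8.9877% = 28.57%

28.57%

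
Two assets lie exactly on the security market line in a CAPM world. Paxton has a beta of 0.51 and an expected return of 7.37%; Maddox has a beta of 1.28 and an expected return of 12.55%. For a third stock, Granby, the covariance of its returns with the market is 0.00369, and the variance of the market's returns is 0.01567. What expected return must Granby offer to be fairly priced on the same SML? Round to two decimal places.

5.52%

MRP = (12.55% − 7.37%) / (1.28 − 0.51) = 6.7273%
R_f = 7.37% − 0.51 × 6.7273% = 3.9391%
β_Granby = Cov / Var(R_m) = 0.00369 / 0.01567 = 0.2355
E(R_Granby) = R_f + β × MRP = 3.9391% + 0.2355 × 6.7273% = 5.52%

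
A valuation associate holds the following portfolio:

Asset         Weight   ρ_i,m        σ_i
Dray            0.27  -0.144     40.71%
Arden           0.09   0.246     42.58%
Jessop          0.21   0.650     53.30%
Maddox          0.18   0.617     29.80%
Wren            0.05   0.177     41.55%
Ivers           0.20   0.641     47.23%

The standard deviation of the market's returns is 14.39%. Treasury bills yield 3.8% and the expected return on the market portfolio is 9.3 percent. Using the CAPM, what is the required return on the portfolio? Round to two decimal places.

β_Dray = -0.144 × 40.71% / 14.39% = -0.4074
β_Arden = 0.246 × 42.58% / 14.39% = 0.7279
β_Jessop = 0.650 × 53.30% / 14.39% = 2.4076
β_Maddox = 0.617 × 29.80% / 14.39% = 1.2777
β_Wren = 0.177 × 41.55% / 14.39% = 0.5111
β_Ivers = 0.641 × 47.23% / 14.39% = 2.1039
β_P = Σ w_i β_i = 0.27×-0.4074 + 0.09×0.7279 + 0.21×2.4076 + 0.18×1.2777 + 0.05×0.5111 + 0.20×2.1039 = 1.1374
MRP = 9.3% − 3.8% = 5.50%
E(R_P) = R_f + β_P × MRP = 3.8% + 1.1374 × 5.5% = 10.06%

10.06%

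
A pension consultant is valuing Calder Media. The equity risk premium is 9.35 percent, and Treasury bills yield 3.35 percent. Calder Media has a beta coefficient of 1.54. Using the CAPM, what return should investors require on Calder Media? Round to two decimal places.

E(R) = R_f + β × MRP = 3.35% + 1.54 × 9.35% = 17.75%

17.75%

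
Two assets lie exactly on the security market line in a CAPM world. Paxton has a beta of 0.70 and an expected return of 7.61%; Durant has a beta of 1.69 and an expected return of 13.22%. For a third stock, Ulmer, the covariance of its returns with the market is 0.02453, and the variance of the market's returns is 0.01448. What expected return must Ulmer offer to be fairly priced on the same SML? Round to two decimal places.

MRP = (13.22% − 7.61%) / (1.69 − 0.70) = 5.6667%
R_f = 7.61% − 0.70 × 5.6667% = 3.6433%
β_Ulmer = Cov / Var(R_m) = 0.02453 / 0.01448 = 1.6941
E(R_Ulmer) = R_f + β × MRP = 3.6433% + 1.6941 × 5.6667% = 13.24%

13.24%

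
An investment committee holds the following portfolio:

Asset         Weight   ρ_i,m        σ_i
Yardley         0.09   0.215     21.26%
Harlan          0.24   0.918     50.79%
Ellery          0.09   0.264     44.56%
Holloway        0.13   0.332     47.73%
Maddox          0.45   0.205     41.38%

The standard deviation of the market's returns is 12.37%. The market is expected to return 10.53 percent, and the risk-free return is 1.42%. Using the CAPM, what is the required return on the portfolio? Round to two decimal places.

15.07%

β_Yardley = 0.215 × 21.26% / 12.37% = 0.3695
β_Harlan = 0.918 × 50.79% / 12.37% = 3.7692
β_Ellery = 0.264 × 44.56% / 12.37% = 0.9510
β_Holloway = 0.332 × 47.73% / 12.37% = 1.2810
β_Maddox = 0.205 × 41.38% / 12.37% = 0.6858
β_P = Σ w_i β_i = 0.09×0.3695 + 0.24×3.7692 + 0.09×0.9510 + 0.13×1.2810 + 0.45×0.6858 = 1.4986
MRP = 10.53% − 1.42% = 9.11%
E(R_P) = R_f + β_P × MRP = 1.42% + 1.4986 × 9.11% = 15.07%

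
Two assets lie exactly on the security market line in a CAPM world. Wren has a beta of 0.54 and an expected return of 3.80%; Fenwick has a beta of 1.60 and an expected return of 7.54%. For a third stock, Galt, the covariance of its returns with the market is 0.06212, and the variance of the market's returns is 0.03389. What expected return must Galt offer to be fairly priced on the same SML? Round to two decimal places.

MRP = (7.54% − 3.80%) / (1.60 − 0.54) = 3.5283%
R_f = 3.80% − 0.54 × 3.5283% = 1.8947%
β_Galt = Cov / Var(R_m) = 0.06212 / 0.03389 = 1.8330
E(R_Galt) = R_f + β × MRP = 1.8947% + 1.8330 × 3.5283% = 8.36%

8.36%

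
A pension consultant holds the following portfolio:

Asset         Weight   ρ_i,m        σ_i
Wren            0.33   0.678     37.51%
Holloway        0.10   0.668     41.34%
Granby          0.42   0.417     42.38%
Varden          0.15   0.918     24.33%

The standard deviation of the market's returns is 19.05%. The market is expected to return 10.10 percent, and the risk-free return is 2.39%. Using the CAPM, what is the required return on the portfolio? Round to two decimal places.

β_Wren = 0.678 × 37.51% / 19.05% = 1.3350
β_Holloway = 0.668 × 41.34% / 19.05% = 1.4496
β_Granby = 0.417 × 42.38% / 19.05% = 0.9277
β_Varden = 0.918 × 24.33% / 19.05% = 1.1724
β_P = Σ w_i β_i = 0.33×1.3350 + 0.10×1.4496 + 0.42×0.9277 + 0.15×1.1724 = 1.1510
MRP = 10.10% − 2.39% = 7.71%
E(R_P) = R_f + β_P × MRP = 2.39% + 1.1510 × 7.71% = 11.26%

11.26%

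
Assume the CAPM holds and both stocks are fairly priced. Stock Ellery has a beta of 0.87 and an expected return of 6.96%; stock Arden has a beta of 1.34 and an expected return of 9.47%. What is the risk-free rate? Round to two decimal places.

Both satisfy E(R) = R_f + β·MRP, so the slope of the SML is
MRP = (9.47% − 6.96%) / (1.34 − 0.87) = 2.51% / 0.47 = 5.3404%
R_f = E(R_Ellery) − β_Ellery·MRP = 6.96% − 0.87 × 5.3404% = 2.3139%

2.31%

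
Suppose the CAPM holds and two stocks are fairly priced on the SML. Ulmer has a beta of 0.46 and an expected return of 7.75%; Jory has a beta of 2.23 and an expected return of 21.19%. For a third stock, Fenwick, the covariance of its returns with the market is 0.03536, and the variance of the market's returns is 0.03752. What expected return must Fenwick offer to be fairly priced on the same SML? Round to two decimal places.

MRP = (21.19% − 7.75%) / (2.23 − 0.46) = 7.5932%
R_f = 7.75% − 0.46 × 7.5932% = 4.2571%
β_Fenwick = Cov / Var(R_m) = 0.03536 / 0.03752 = 0.9424
E(R_Fenwick) = R_f + β × MRP = 4.2571% + 0.9424 × 7.5932% = 11.41%

11.41%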